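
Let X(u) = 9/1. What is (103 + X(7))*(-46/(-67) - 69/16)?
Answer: -27209/67 ≈ -406.10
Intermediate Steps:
X(u) = 9 (X(u) = 9*1 = 9)
(103 + X(7))*(-46/(-67) - 69/16) = (103 + 9)*(-46/(-67) - 69/16) = 112*(-46*(-1/67) - 69*1/16) = 112*(46/67 - 69/16) = 112*(-3887/1072) = -27209/67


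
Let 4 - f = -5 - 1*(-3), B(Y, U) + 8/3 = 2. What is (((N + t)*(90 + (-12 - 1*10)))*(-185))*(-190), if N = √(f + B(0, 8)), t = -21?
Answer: -50194200 + 9560800*√3/3 ≈ -4.4674e+7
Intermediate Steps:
B(Y, U) = -⅔ (B(Y, U) = -8/3 + 2 = -⅔)
f = 6 (f = 4 - (-5 - 1*(-3)) = 4 - (-5 + 3) = 4 - 1*(-2) = 4 + 2 = 6)
N = 4*√3/3 (N = √(6 - ⅔) = √(16/3) = 4*√3/3 ≈ 2.3094)
(((N + t)*(90 + (-12 - 1*10)))*(-185))*(-190) = (((4*√3/3 - 21)*(90 + (-12 - 1*10)))*(-185))*(-190) = (((-21 + 4*√3/3)*(90 + (-12 - 10)))*(-185))*(-190) = (((-21 + 4*√3/3)*(90 - 22))*(-185))*(-190) = (((-21 + 4*√3/3)*68)*(-185))*(-190) = ((-1428 + 272*√3/3)*(-185))*(-190) = (264180 - 50320*√3/3)*(-190) = -50194200 + 9560800*√3/3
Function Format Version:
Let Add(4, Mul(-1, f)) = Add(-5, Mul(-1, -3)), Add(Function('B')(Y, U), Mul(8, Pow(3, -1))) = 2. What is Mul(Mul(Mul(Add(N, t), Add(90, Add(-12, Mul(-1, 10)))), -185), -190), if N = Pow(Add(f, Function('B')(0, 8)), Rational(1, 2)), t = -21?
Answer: Add(-50194200, Mul(Rational(9560800, 3), Pow(3, Rational(1, 2)))) ≈ -4.4674e+7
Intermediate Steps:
Function('B')(Y, U) = Rational(-2, 3) (Function('B')(Y, U) = Add(Rational(-8, 3), 2) = Rational(-2, 3))
f = 6 (f = Add(4, Mul(-1, Add(-5, Mul(-1, -3)))) = Add(4, Mul(-1, Add(-5, 3))) = Add(4, Mul(-1, -2)) = Add(4, 2) = 6)
N = Mul(Rational(4, 3), Pow(3, Rational(1, 2))) (N = Pow(Add(6, Rational(-2, 3)), Rational(1, 2)) = Pow(Rational(16, 3), Rational(1, 2)) = Mul(Rational(4, 3), Pow(3, Rational(1, 2))) ≈ 2.3094)
Mul(Mul(Mul(Add(N, t), Add(90, Add(-12, Mul(-1, 10)))), -185), -190) = Mul(Mul(Mul(Add(Mul(Rational(4, 3), Pow(3, Rational(1, 2))), -21), Add(90, Add(-12, Mul(-1, 10)))), -185), -190) = Mul(Mul(Mul(Add(-21, Mul(Rational(4, 3), Pow(3, Rational(1, 2)))), Add(90, Add(-12, -10))), -185), -190) = Mul(Mul(Mul(Add(-21, Mul(Rational(4, 3), Pow(3, Rational(1, 2)))), Add(90, -22)), -185), -190) = Mul(Mul(Mul(Add(-21, Mul(Rational(4, 3), Pow(3, Rational(1, 2)))), 68), -185), -190) = Mul(Mul(Add(-1428, Mul(Rational(272, 3), Pow(3, Rational(1, 2)))), -185), -190) = Mul(Add(264180, Mul(Rational(-50320, 3), Pow(3, Rational(1, 2)))), -190) = Add(-50194200, Mul(Rational(9560800, 3), Pow(3, Rational(1, 2))))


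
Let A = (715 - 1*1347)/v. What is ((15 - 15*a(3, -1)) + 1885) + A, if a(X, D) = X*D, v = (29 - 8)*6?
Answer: 122219/63 ≈ 1940.0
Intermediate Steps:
v = 126 (v = 21*6 = 126)
a(X, D) = D*X
A = -316/63 (A = (715 - 1*1347)/126 = (715 - 1347)*(1/126) = -632*1/126 = -316/63 ≈ -5.0159)
((15 - 15*a(3, -1)) + 1885) + A = ((15 - (-15)*3) + 1885) - 316/63 = ((15 - 15*(-3)) + 1885) - 316/63 = ((15 + 45) + 1885) - 316/63 = (60 + 1885) - 316/63 = 1945 - 316/63 = 122219/63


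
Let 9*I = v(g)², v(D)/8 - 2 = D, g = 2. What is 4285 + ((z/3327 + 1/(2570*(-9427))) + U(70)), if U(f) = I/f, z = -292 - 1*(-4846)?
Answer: 7258266583119667/1692695057130 ≈ 4288.0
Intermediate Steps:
v(D) = 16 + 8*D
I = 1024/9 (I = (16 + 8*2)²/9 = (16 + 16)²/9 = (⅑)*32² = (⅑)*1024 = 1024/9 ≈ 113.78)
z = 4554 (z = -292 + 4846 = 4554)
U(f) = 1024/(9*f)
4285 + ((z/3327 + 1/(2570*(-9427))) + U(70)) = 4285 + ((4554/3327 + 1/(2570*(-9427))) + (1024/9)/70) = 4285 + ((4554*(1/3327) + (1/2570)*(-1/9427)) + (1024/9)*(1/70)) = 4285 + ((1518/1109 - 1/24227390) + 512/315) = 4285 + (36777176911/26868175510 + 512/315) = 4285 + 5068263317617/1692695057130 = 7258266583119667/1692695057130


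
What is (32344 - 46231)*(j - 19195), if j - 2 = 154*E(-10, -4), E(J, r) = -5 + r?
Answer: 285780573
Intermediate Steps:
j = -1384 (j = 2 + 154*(-5 - 4) = 2 + 154*(-9) = 2 - 1386 = -1384)
(32344 - 46231)*(j - 19195) = (32344 - 46231)*(-1384 - 19195) = -13887*(-20579) = 285780573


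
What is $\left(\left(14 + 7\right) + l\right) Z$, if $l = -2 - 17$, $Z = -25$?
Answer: $-50$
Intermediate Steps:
$l = -19$
$\left(\left(14 + 7\right) + l\right) Z = \left(\left(14 + 7\right) - 19\right) \left(-25\right) = \left(21 - 19\right) \left(-25\right) = 2 \left(-25\right) = -50$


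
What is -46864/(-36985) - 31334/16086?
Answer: -202516843/297470355 ≈ -0.68080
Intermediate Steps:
-46864/(-36985) - 31334/16086 = -46864*(-1/36985) - 31334*1/16086 = 46864/36985 - 15667/8043 = -202516843/297470355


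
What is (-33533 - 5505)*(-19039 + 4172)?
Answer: 580377946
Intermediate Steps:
(-33533 - 5505)*(-19039 + 4172) = -39038*(-14867) = 580377946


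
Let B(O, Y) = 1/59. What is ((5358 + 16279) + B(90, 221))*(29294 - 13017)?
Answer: 20778957768/59 ≈ 3.5219e+8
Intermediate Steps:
B(O, Y) = 1/59
((5358 + 16279) + B(90, 221))*(29294 - 13017) = ((5358 + 16279) + 1/59)*(29294 - 13017) = (21637 + 1/59)*16277 = (1276584/59)*16277 = 20778957768/59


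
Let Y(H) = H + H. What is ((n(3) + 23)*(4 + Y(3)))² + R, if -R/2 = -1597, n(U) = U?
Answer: 70794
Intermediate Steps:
Y(H) = 2*H
R = 3194 (R = -2*(-1597) = 3194)
((n(3) + 23)*(4 + Y(3)))² + R = ((3 + 23)*(4 + 2*3))² + 3194 = (26*(4 + 6))² + 3194 = (26*10)² + 3194 = 260² + 3194 = 67600 + 3194 = 70794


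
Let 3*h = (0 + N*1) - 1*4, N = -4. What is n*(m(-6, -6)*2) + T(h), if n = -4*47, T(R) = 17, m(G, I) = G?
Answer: 2273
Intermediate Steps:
h = -8/3 (h = ((0 - 4*1) - 1*4)/3 = ((0 - 4) - 4)/3 = (-4 - 4)/3 = (⅓)*(-8) = -8/3 ≈ -2.6667)
n = -188
n*(m(-6, -6)*2) + T(h) = -(-1128)*2 + 17 = -188*(-12) + 17 = 2256 + 17 = 2273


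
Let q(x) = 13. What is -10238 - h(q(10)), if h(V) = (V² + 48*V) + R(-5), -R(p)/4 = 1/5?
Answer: -55151/5 ≈ -11030.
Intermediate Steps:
R(p) = -⅘ (R(p) = -4/5 = -4*⅕ = -⅘)
h(V) = -⅘ + V² + 48*V (h(V) = (V² + 48*V) - ⅘ = -⅘ + V² + 48*V)
-10238 - h(q(10)) = -10238 - (-⅘ + 13² + 48*13) = -10238 - (-⅘ + 169 + 624) = -10238 - 1*3961/5 = -10238 - 3961/5 = -55151/5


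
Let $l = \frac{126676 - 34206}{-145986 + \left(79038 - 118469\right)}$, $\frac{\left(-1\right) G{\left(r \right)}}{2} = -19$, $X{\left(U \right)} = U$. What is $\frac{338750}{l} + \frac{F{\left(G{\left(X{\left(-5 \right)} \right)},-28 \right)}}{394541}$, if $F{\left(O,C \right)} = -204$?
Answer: $- \frac{354016052587109}{521188661} \approx -6.7925 \cdot 10^{5}$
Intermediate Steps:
$G{\left(r \right)} = 38$ ($G{\left(r \right)} = \left(-2\right) \left(-19\right) = 38$)
$l = - \frac{92470}{185417}$ ($l = \frac{92470}{-145986 - 39431} = \frac{92470}{-185417} = 92470 \left(- \frac{1}{185417}\right) = - \frac{92470}{185417} \approx -0.49871$)
$\frac{338750}{l} + \frac{F{\left(G{\left(X{\left(-5 \right)} \right)},-28 \right)}}{394541} = \frac{338750}{- \frac{92470}{185417}} - \frac{204}{394541} = 338750 \left(- \frac{185417}{92470}\right) - \frac{204}{394541} = - \frac{6281000875}{9247} - \frac{204}{394541} = - \frac{354016052587109}{521188661}$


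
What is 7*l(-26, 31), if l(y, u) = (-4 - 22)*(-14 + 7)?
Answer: 1274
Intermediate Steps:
l(y, u) = 182 (l(y, u) = -26*(-7) = 182)
7*l(-26, 31) = 7*182 = 1274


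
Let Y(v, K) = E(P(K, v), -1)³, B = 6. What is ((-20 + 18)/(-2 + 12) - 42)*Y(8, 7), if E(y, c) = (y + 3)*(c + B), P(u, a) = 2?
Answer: -659375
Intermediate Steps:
E(y, c) = (3 + y)*(6 + c) (E(y, c) = (y + 3)*(c + 6) = (3 + y)*(6 + c))
Y(v, K) = 15625 (Y(v, K) = (18 + 3*(-1) + 6*2 - 1*2)³ = (18 - 3 + 12 - 2)³ = 25³ = 15625)
((-20 + 18)/(-2 + 12) - 42)*Y(8, 7) = ((-20 + 18)/(-2 + 12) - 42)*15625 = (-2/10 - 42)*15625 = (-2*⅒ - 42)*15625 = (-⅕ - 42)*15625 = -211/5*15625 = -659375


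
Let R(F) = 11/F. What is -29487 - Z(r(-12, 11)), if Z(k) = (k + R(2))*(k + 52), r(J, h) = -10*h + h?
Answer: -67763/2 ≈ -33882.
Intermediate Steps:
r(J, h) = -9*h
Z(k) = (52 + k)*(11/2 + k) (Z(k) = (k + 11/2)*(k + 52) = (k + 11*(1/2))*(52 + k) = (k + 11/2)*(52 + k) = (11/2 + k)*(52 + k) = (52 + k)*(11/2 + k))
-29487 - Z(r(-12, 11)) = -29487 - (286 + (-9*11)**2 + 115*(-9*11)/2) = -29487 - (286 + (-99)**2 + (115/2)*(-99)) = -29487 - (286 + 9801 - 11385/2) = -29487 - 1*8789/2 = -29487 - 8789/2 = -67763/2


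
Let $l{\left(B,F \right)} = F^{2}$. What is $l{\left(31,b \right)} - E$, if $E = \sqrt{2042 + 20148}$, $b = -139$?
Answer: $19321 - \sqrt{22190} \approx 19172.0$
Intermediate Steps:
$E = \sqrt{22190} \approx 148.96$
$l{\left(31,b \right)} - E = \left(-139\right)^{2} - \sqrt{22190} = 19321 - \sqrt{22190}$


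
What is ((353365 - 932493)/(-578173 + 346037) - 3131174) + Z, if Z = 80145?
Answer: -88531636102/29017 ≈ -3.0510e+6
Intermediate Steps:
((353365 - 932493)/(-578173 + 346037) - 3131174) + Z = ((353365 - 932493)/(-578173 + 346037) - 3131174) + 80145 = (-579128/(-232136) - 3131174) + 80145 = (-579128*(-1/232136) - 3131174) + 80145 = (72391/29017 - 3131174) + 80145 = -90857203567/29017 + 80145 = -88531636102/29017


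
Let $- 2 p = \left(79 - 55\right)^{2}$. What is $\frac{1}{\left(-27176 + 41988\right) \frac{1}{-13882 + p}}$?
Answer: $- \frac{7085}{7406} \approx -0.95666$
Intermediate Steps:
$p = -288$ ($p = - \frac{\left(79 - 55\right)^{2}}{2} = - \frac{24^{2}}{2} = \left(- \frac{1}{2}\right) 576 = -288$)
$\frac{1}{\left(-27176 + 41988\right) \frac{1}{-13882 + p}} = \frac{1}{\left(-27176 + 41988\right) \frac{1}{-13882 - 288}} = \frac{1}{14812 \frac{1}{-14170}} = \frac{1}{14812 \left(- \frac{1}{14170}\right)} = \frac{1}{- \frac{7406}{7085}} = - \frac{7085}{7406}$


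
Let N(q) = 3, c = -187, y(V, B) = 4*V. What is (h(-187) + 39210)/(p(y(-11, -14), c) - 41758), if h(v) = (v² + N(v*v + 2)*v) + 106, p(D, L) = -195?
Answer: -73724/41953 ≈ -1.7573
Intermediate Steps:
h(v) = 106 + v² + 3*v (h(v) = (v² + 3*v) + 106 = 106 + v² + 3*v)
(h(-187) + 39210)/(p(y(-11, -14), c) - 41758) = ((106 + (-187)² + 3*(-187)) + 39210)/(-195 - 41758) = ((106 + 34969 - 561) + 39210)/(-41953) = (34514 + 39210)*(-1/41953) = 73724*(-1/41953) = -73724/41953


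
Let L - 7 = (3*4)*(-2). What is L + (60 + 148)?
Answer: 191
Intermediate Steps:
L = -17 (L = 7 + (3*4)*(-2) = 7 + 12*(-2) = 7 - 24 = -17)
L + (60 + 148) = -17 + (60 + 148) = -17 + 208 = 191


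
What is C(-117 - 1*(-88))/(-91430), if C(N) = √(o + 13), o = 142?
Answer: -√155/91430 ≈ -0.00013617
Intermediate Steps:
C(N) = √155 (C(N) = √(142 + 13) = √155)
C(-117 - 1*(-88))/(-91430) = √155/(-91430) = √155*(-1/91430) = -√155/91430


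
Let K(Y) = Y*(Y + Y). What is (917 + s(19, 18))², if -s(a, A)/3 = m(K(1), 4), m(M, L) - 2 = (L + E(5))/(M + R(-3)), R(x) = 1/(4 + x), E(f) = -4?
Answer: 829921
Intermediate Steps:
K(Y) = 2*Y² (K(Y) = Y*(2*Y) = 2*Y²)
m(M, L) = 2 + (-4 + L)/(1 + M) (m(M, L) = 2 + (L - 4)/(M + 1/(4 - 3)) = 2 + (-4 + L)/(M + 1/1) = 2 + (-4 + L)/(M + 1) = 2 + (-4 + L)/(1 + M))
s(a, A) = -6 (s(a, A) = -3*(-2 + 4 + 2*(2*1²))/(1 + 2*1²) = -3*(-2 + 4 + 2*(2*1))/(1 + 2*1) = -3*(-2 + 4 + 2*2)/(1 + 2) = -3*(-2 + 4 + 4)/3 = -6)
(917 + s(19, 18))² = (917 - 6)² = 911² = 829921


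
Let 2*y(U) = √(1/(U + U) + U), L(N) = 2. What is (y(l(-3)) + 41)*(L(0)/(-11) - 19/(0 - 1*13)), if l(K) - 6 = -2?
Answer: 7503/143 + 183*√66/1144 ≈ 53.768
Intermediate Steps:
l(K) = 4 (l(K) = 6 - 2 = 4)
y(U) = √(U + 1/(2*U))/2 (y(U) = √(1/(U + U) + U)/2 = √(1/(2*U) + U)/2 = √(U + 1/(2*U))/2)
(y(l(-3)) + 41)*(L(0)/(-11) - 19/(0 - 1*13)) = (√(2/4 + 4*4)/4 + 41)*(2/(-11) - 19/(0 - 1*13)) = (√(2*(¼) + 16)/4 + 41)*(2*(-1/11) - 19/(0 - 13)) = (√(½ + 16)/4 + 41)*(-2/11 - 19/(-13)) = (√(33/2)/4 + 41)*(-2/11 - 19*(-1/13)) = ((√66/2)/4 + 41)*(-2/11 + 19/13) = (√66/8 + 41)*(183/143) = (41 + √66/8)*(183/143) = 7503/143 + 183*√66/1144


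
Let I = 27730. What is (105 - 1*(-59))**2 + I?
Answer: 54626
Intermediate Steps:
(105 - 1*(-59))**2 + I = (105 - 1*(-59))**2 + 27730 = (105 + 59)**2 + 27730 = 164**2 + 27730 = 26896 + 27730 = 54626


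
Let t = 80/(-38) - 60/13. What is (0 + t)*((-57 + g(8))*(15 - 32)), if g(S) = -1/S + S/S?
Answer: -3167695/494 ≈ -6412.3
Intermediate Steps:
g(S) = 1 - 1/S (g(S) = -1/S + 1 = 1 - 1/S)
t = -1660/247 (t = 80*(-1/38) - 60*1/13 = -40/19 - 60/13 = -1660/247 ≈ -6.7206)
(0 + t)*((-57 + g(8))*(15 - 32)) = (0 - 1660/247)*((-57 + (-1 + 8)/8)*(15 - 32)) = -1660*(-57 + (1/8)*7)*(-17)/247 = -1660*(-57 + 7/8)*(-17)/247 = -(-186335)*(-17)/494 = -1660/247*7633/8 = -3167695/494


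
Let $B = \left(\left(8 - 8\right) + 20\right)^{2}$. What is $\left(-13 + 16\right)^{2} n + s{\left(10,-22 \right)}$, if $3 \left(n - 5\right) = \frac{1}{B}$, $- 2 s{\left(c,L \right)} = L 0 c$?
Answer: $\frac{18003}{400} \approx 45.008$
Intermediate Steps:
$B = 400$ ($B = \left(\left(8 - 8\right) + 20\right)^{2} = \left(0 + 20\right)^{2} = 20^{2} = 400$)
$s{\left(c,L \right)} = 0$ ($s{\left(c,L \right)} = - \frac{L 0 c}{2} = - \frac{0 c}{2} = \left(- \frac{1}{2}\right) 0 = 0$)
$n = \frac{6001}{1200}$ ($n = 5 + \frac{1}{3 \cdot 400} = 5 + \frac{1}{3} \cdot \frac{1}{400} = 5 + \frac{1}{1200} = \frac{6001}{1200} \approx 5.0008$)
$\left(-13 + 16\right)^{2} n + s{\left(10,-22 \right)} = \left(-13 + 16\right)^{2} \cdot \frac{6001}{1200} + 0 = 3^{2} \cdot \frac{6001}{1200} + 0 = 9 \cdot \frac{6001}{1200} + 0 = \frac{18003}{400} + 0 = \frac{18003}{400}$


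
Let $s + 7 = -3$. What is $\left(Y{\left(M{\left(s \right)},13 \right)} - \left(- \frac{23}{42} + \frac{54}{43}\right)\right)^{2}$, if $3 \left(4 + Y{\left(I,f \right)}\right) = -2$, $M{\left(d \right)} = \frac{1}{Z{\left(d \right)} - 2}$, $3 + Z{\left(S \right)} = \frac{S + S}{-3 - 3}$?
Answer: $\frac{94225849}{3261636} \approx 28.889$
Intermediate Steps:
$s = -10$ ($s = -7 - 3 = -10$)
$Z{\left(S \right)} = -3 - \frac{S}{3}$ ($Z{\left(S \right)} = -3 + \frac{S + S}{-3 - 3} = -3 + \frac{2 S}{-6} = -3 + 2 S \left(- \frac{1}{6}\right) = -3 - \frac{S}{3}$)
$M{\left(d \right)} = \frac{1}{-5 - \frac{d}{3}}$ ($M{\left(d \right)} = \frac{1}{\left(-3 - \frac{d}{3}\right) - 2} = \frac{1}{-5 - \frac{d}{3}}$)
$Y{\left(I,f \right)} = - \frac{14}{3}$ ($Y{\left(I,f \right)} = -4 + \frac{1}{3} \left(-2\right) = -4 - \frac{2}{3} = - \frac{14}{3}$)
$\left(Y{\left(M{\left(s \right)},13 \right)} - \left(- \frac{23}{42} + \frac{54}{43}\right)\right)^{2} = \left(- \frac{14}{3} - \left(- \frac{23}{42} + \frac{54}{43}\right)\right)^{2} = \left(- \frac{14}{3} - \frac{1279}{1806}\right)^{2} = \left(- \frac{9707}{1806}\right)^{2} = \frac{94225849}{3261636}$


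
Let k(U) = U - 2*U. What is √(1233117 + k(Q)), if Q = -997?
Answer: 49*√514 ≈ 1110.9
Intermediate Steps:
k(U) = -U
√(1233117 + k(Q)) = √(1233117 - 1*(-997)) = √(1233117 + 997) = √1234114 = 49*√514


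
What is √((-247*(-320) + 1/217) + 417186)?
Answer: √23366786331/217 ≈ 704.43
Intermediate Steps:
√((-247*(-320) + 1/217) + 417186) = √((79040 + 1/217) + 417186) = √(17151681/217 + 417186) = √(107681043/217) = √23366786331/217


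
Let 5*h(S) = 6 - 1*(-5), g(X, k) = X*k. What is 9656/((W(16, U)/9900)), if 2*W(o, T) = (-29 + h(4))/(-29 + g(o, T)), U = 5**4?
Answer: -4765858812000/67 ≈ -7.1132e+10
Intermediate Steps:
h(S) = 11/5 (h(S) = (6 - 1*(-5))/5 = (6 + 5)/5 = (1/5)*11 = 11/5)
U = 625
W(o, T) = -67/(5*(-29 + T*o)) (W(o, T) = ((-29 + 11/5)/(-29 + o*T))/2 = (-134/(5*(-29 + T*o)))/2 = -67/(5*(-29 + T*o)))
9656/((W(16, U)/9900)) = 9656/((-67/(-145 + 5*625*16)/9900)) = 9656/((-67/(-145 + 50000)*(1/9900))) = 9656/((-67/49855*(1/9900))) = 9656/((-67*1/49855*(1/9900))) = 9656/((-67/49855*1/9900)) = 9656/(-67/493564500) = 9656*(-493564500/67) = -4765858812000/67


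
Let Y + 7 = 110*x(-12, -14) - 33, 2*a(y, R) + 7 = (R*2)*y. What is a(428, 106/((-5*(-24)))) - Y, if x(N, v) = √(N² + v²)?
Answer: 12437/30 - 220*√85 ≈ -1613.7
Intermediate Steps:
a(y, R) = -7/2 + R*y (a(y, R) = -7/2 + ((R*2)*y)/2 = -7/2 + ((2*R)*y)/2 = -7/2 + (2*R*y)/2 = -7/2 + R*y)
Y = -40 + 220*√85 (Y = -7 + (110*√((-12)² + (-14)²) - 33) = -7 + (110*√(144 + 196) - 33) = -7 + (110*√340 - 33) = -7 + (110*(2*√85) - 33) = -7 + (220*√85 - 33) = -7 + (-33 + 220*√85) = -40 + 220*√85 ≈ 1988.3)
a(428, 106/((-5*(-24)))) - Y = (-7/2 + (106/((-5*(-24))))*428) - (-40 + 220*√85) = (-7/2 + (106/120)*428) + (40 - 220*√85) = (-7/2 + (106*(1/120))*428) + (40 - 220*√85) = (-7/2 + (53/60)*428) + (40 - 220*√85) = (-7/2 + 5671/15) + (40 - 220*√85) = 11237/30 + (40 - 220*√85) = 12437/30 - 220*√85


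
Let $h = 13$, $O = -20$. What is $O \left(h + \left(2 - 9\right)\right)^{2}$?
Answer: $-720$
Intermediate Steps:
$O \left(h + \left(2 - 9\right)\right)^{2} = - 20 \left(13 + \left(2 - 9\right)\right)^{2} = - 20 \left(13 - 7\right)^{2} = - 20 \cdot 6^{2} = \left(-20\right) 36 = -720$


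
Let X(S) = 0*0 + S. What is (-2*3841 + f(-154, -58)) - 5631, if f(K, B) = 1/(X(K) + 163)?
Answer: -119816/9 ≈ -13313.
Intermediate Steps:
X(S) = S (X(S) = 0 + S = S)
f(K, B) = 1/(163 + K) (f(K, B) = 1/(K + 163) = 1/(163 + K))
(-2*3841 + f(-154, -58)) - 5631 = (-2*3841 + 1/(163 - 154)) - 5631 = (-7682 + 1/9) - 5631 = (-7682 + ⅑) - 5631 = -69137/9 - 5631 = -119816/9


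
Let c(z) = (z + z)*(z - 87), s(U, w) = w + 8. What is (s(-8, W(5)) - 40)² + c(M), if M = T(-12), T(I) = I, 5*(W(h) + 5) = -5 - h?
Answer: 3897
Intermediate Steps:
W(h) = -6 - h/5 (W(h) = -5 + (-5 - h)/5 = -5 + (-1 - h/5) = -6 - h/5)
s(U, w) = 8 + w
M = -12
c(z) = 2*z*(-87 + z) (c(z) = (2*z)*(-87 + z) = 2*z*(-87 + z))
(s(-8, W(5)) - 40)² + c(M) = ((8 + (-6 - ⅕*5)) - 40)² + 2*(-12)*(-87 - 12) = ((8 + (-6 - 1)) - 40)² + 2*(-12)*(-99) = ((8 - 7) - 40)² + 2376 = (1 - 40)² + 2376 = (-39)² + 2376 = 1521 + 2376 = 3897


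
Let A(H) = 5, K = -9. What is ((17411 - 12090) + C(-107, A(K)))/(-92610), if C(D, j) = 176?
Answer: -5497/92610 ≈ -0.059356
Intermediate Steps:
((17411 - 12090) + C(-107, A(K)))/(-92610) = ((17411 - 12090) + 176)/(-92610) = (5321 + 176)*(-1/92610) = 5497*(-1/92610) = -5497/92610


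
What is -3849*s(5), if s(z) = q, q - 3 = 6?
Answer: -34641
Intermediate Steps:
q = 9 (q = 3 + 6 = 9)
s(z) = 9
-3849*s(5) = -3849*9 = -34641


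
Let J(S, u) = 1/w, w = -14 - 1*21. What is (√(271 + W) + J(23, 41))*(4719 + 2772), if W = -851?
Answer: -7491/35 + 14982*I*√145 ≈ -214.03 + 1.8041e+5*I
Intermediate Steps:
w = -35 (w = -14 - 21 = -35)
J(S, u) = -1/35 (J(S, u) = 1/(-35) = -1/35)
(√(271 + W) + J(23, 41))*(4719 + 2772) = (√(271 - 851) - 1/35)*(4719 + 2772) = (√(-580) - 1/35)*7491 = (2*I*√145 - 1/35)*7491 = (-1/35 + 2*I*√145)*7491 = -7491/35 + 14982*I*√145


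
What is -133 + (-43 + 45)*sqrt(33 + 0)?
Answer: -133 + 2*sqrt(33) ≈ -121.51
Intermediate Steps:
-133 + (-43 + 45)*sqrt(33 + 0) = -133 + 2*sqrt(33)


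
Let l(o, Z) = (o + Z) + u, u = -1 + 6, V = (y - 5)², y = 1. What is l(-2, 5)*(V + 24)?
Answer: 320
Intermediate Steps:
V = 16 (V = (1 - 5)² = (-4)² = 16)
u = 5
l(o, Z) = 5 + Z + o (l(o, Z) = (o + Z) + 5 = (Z + o) + 5 = 5 + Z + o)
l(-2, 5)*(V + 24) = (5 + 5 - 2)*(16 + 24) = 8*40 = 320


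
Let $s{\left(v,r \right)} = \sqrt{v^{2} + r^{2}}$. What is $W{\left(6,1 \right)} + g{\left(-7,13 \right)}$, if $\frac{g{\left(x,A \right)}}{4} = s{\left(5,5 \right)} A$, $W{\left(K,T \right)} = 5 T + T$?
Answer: $6 + 260 \sqrt{2} \approx 373.7$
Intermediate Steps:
$s{\left(v,r \right)} = \sqrt{r^{2} + v^{2}}$
$W{\left(K,T \right)} = 6 T$
$g{\left(x,A \right)} = 20 A \sqrt{2}$ ($g{\left(x,A \right)} = 4 \sqrt{5^{2} + 5^{2}} A = 4 \sqrt{25 + 25} A = 4 \sqrt{50} A = 4 \cdot 5 \sqrt{2} A = 4 \cdot 5 A \sqrt{2} = 20 A \sqrt{2}$)
$W{\left(6,1 \right)} + g{\left(-7,13 \right)} = 6 \cdot 1 + 20 \cdot 13 \sqrt{2} = 6 + 260 \sqrt{2}$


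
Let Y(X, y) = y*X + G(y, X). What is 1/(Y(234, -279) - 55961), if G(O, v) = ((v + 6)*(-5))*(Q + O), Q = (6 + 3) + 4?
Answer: 1/197953 ≈ 5.0517e-6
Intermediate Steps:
Q = 13 (Q = 9 + 4 = 13)
G(O, v) = (-30 - 5*v)*(13 + O) (G(O, v) = ((v + 6)*(-5))*(13 + O) = ((6 + v)*(-5))*(13 + O) = (-30 - 5*v)*(13 + O))
Y(X, y) = -390 - 65*X - 30*y - 4*X*y (Y(X, y) = y*X + (-390 - 65*X - 30*y - 5*y*X) = X*y + (-390 - 65*X - 30*y - 5*X*y) = -390 - 65*X - 30*y - 4*X*y)
1/(Y(234, -279) - 55961) = 1/((-390 - 65*234 - 30*(-279) - 4*234*(-279)) - 55961) = 1/((-390 - 15210 + 8370 + 261144) - 55961) = 1/(253914 - 55961) = 1/197953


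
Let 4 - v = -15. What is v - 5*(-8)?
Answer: 59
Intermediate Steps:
v = 19 (v = 4 - 1*(-15) = 4 + 15 = 19)
v - 5*(-8) = 19 - 5*(-8) = 19 + 40 = 59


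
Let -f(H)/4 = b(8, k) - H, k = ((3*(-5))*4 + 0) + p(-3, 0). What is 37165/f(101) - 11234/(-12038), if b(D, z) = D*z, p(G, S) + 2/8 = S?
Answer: 236794979/14036308 ≈ 16.870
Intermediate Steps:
p(G, S) = -¼ + S
k = -241/4 (k = ((3*(-5))*4 + 0) + (-¼ + 0) = (-15*4 + 0) - ¼ = (-60 + 0) - ¼ = -60 - ¼ = -241/4 ≈ -60.250)
f(H) = 1928 + 4*H (f(H) = -4*(8*(-241/4) - H) = -4*(-482 - H) = 1928 + 4*H)
37165/f(101) - 11234/(-12038) = 37165/(1928 + 4*101) - 11234/(-12038) = 37165/(1928 + 404) - 11234*(-1/12038) = 37165/2332 + 5617/6019 = 236794979/14036308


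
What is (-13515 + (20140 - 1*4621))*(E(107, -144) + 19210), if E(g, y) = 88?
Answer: 38673192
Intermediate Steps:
(-13515 + (20140 - 1*4621))*(E(107, -144) + 19210) = (-13515 + (20140 - 1*4621))*(88 + 19210) = (-13515 + (20140 - 4621))*19298 = (-13515 + 15519)*19298 = 2004*19298 = 38673192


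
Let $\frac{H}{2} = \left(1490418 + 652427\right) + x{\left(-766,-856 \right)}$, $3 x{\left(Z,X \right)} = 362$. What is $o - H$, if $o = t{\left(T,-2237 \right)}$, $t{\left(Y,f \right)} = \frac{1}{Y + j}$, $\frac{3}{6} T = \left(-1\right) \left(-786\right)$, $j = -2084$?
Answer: $- \frac{6583190531}{1536} \approx -4.2859 \cdot 10^{6}$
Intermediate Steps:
$T = 1572$ ($T = 2 \left(\left(-1\right) \left(-786\right)\right) = 2 \cdot 786 = 1572$)
$t{\left(Y,f \right)} = \frac{1}{-2084 + Y}$ ($t{\left(Y,f \right)} = \frac{1}{Y - 2084} = \frac{1}{-2084 + Y}$)
$x{\left(Z,X \right)} = \frac{362}{3}$ ($x{\left(Z,X \right)} = \frac{1}{3} \cdot 362 = \frac{362}{3}$)
$o = - \frac{1}{512}$ ($o = \frac{1}{-2084 + 1572} = \frac{1}{-512} = - \frac{1}{512} \approx -0.0019531$)
$H = \frac{12857794}{3}$ ($H = 2 \left(\left(1490418 + 652427\right) + \frac{362}{3}\right) = 2 \left(2142845 + \frac{362}{3}\right) = 2 \cdot \frac{6428897}{3} = \frac{12857794}{3} \approx 4.2859 \cdot 10^{6}$)
$o - H = - \frac{1}{512} - \frac{12857794}{3} = - \frac{6583190531}{1536}$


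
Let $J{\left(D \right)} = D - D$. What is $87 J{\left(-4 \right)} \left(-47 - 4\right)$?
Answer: $0$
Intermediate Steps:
$J{\left(D \right)} = 0$
$87 J{\left(-4 \right)} \left(-47 - 4\right) = 87 \cdot 0 \left(-47 - 4\right) = 0 \left(-51\right) = 0$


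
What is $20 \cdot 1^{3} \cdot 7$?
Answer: $140$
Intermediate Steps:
$20 \cdot 1^{3} \cdot 7 = 20 \cdot 1 \cdot 7 = 20 \cdot 7 = 140$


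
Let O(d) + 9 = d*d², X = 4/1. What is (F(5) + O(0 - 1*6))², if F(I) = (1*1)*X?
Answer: 48841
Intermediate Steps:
X = 4 (X = 4*1 = 4)
O(d) = -9 + d³ (O(d) = -9 + d*d² = -9 + d³)
F(I) = 4 (F(I) = (1*1)*4 = 1*4 = 4)
(F(5) + O(0 - 1*6))² = (4 + (-9 + (0 - 1*6)³))² = (4 + (-9 + (0 - 6)³))² = (4 + (-9 + (-6)³))² = (4 + (-9 - 216))² = (4 - 225)² = (-221)² = 48841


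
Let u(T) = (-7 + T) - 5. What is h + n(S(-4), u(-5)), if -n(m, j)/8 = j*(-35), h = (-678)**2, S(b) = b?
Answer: 454924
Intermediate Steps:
u(T) = -12 + T
h = 459684
n(m, j) = 280*j (n(m, j) = -8*j*(-35) = -(-280)*j = 280*j)
h + n(S(-4), u(-5)) = 459684 + 280*(-12 - 5) = 459684 + 280*(-17) = 459684 - 4760 = 454924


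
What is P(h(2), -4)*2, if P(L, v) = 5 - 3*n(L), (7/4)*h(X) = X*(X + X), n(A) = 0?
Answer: 10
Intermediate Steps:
h(X) = 8*X²/7 (h(X) = 4*(X*(X + X))/7 = 4*(X*(2*X))/7 = 4*(2*X²)/7 = 8*X²/7)
P(L, v) = 5 (P(L, v) = 5 - 3*0 = 5 + 0 = 5)
P(h(2), -4)*2 = 5*2 = 10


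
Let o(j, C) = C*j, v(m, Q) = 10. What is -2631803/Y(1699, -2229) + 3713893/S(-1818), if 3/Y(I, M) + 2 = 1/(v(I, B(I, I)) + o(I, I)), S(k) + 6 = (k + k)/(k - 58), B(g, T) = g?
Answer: 4620232823312818/5498993955 ≈ 8.4020e+5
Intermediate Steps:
S(k) = -6 + 2*k/(-58 + k) (S(k) = -6 + (k + k)/(k - 58) = -6 + (2*k)/(-58 + k) = -6 + 2*k/(-58 + k))
Y(I, M) = 3/(-2 + 1/(10 + I**2)) (Y(I, M) = 3/(-2 + 1/(10 + I*I)) = 3/(-2 + 1/(10 + I**2)))
-2631803/Y(1699, -2229) + 3713893/S(-1818) = -2631803*(19 + 2*1699**2)/(3*(-10 - 1*1699**2)) + 3713893/((4*(87 - 1*(-1818))/(-58 - 1818))) = -2631803*(19 + 2*2886601)/(3*(-10 - 1*2886601)) + 3713893/((4*(87 + 1818)/(-1876))) = -2631803*(19 + 5773202)/(3*(-10 - 2886601)) + 3713893/((4*(-1/1876)*1905)) = -2631803/(3*(-2886611)/5773221) + 3713893/(-1905/469) = -2631803/(3*(1/5773221)*(-2886611)) + 3713893*(-469/1905) = -2631803/(-2886611/1924407) - 1741815817/1905 = -2631803*(-1924407/2886611) - 1741815817/1905 = 5064660115821/2886611 - 1741815817/1905 = 4620232823312818/5498993955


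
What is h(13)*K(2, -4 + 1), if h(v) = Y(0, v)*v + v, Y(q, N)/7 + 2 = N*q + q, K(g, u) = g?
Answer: -338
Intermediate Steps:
Y(q, N) = -14 + 7*q + 7*N*q (Y(q, N) = -14 + 7*(N*q + q) = -14 + 7*(q + N*q) = -14 + (7*q + 7*N*q) = -14 + 7*q + 7*N*q)
h(v) = -13*v (h(v) = (-14 + 7*0 + 7*v*0)*v + v = (-14 + 0 + 0)*v + v = -14*v + v = -13*v)
h(13)*K(2, -4 + 1) = -13*13*2 = -169*2 = -338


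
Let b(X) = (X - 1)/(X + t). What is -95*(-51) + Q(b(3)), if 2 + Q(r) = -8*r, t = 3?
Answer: 14521/3 ≈ 4840.3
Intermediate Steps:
b(X) = (-1 + X)/(3 + X) (b(X) = (X - 1)/(X + 3) = (-1 + X)/(3 + X))
Q(r) = -2 - 8*r
-95*(-51) + Q(b(3)) = -95*(-51) + (-2 - 8*(-1 + 3)/(3 + 3)) = 4845 + (-2 - 8*2/6) = 4845 + (-2 - 4*2/3) = 4845 + (-2 - 8*1/3) = 4845 + (-2 - 8/3) = 4845 - 14/3 = 14521/3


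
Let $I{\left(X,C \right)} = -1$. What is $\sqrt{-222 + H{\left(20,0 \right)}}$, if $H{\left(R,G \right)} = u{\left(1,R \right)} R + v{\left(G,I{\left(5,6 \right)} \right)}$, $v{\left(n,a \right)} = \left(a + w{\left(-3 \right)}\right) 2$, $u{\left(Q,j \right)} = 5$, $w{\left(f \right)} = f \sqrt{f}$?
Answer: $\sqrt{-124 - 6 i \sqrt{3}} \approx 0.46622 - 11.145 i$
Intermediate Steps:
$w{\left(f \right)} = f^{\frac{3}{2}}$
$v{\left(n,a \right)} = 2 a - 6 i \sqrt{3}$ ($v{\left(n,a \right)} = \left(a + \left(-3\right)^{\frac{3}{2}}\right) 2 = \left(a - 3 i \sqrt{3}\right) 2 = 2 a - 6 i \sqrt{3}$)
$H{\left(R,G \right)} = -2 + 5 R - 6 i \sqrt{3}$ ($H{\left(R,G \right)} = 5 R + \left(2 \left(-1\right) - 6 i \sqrt{3}\right) = 5 R - \left(2 + 6 i \sqrt{3}\right) = -2 + 5 R - 6 i \sqrt{3}$)
$\sqrt{-222 + H{\left(20,0 \right)}} = \sqrt{-222 - \left(-98 + 6 i \sqrt{3}\right)} = \sqrt{-222 + \left(98 - 6 i \sqrt{3}\right)} = \sqrt{-124 - 6 i \sqrt{3}}$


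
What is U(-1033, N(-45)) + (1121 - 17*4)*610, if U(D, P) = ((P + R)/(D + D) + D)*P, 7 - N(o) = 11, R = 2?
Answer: 667795242/1033 ≈ 6.4646e+5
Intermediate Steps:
N(o) = -4 (N(o) = 7 - 1*11 = 7 - 11 = -4)
U(D, P) = P*(D + (2 + P)/(2*D)) (U(D, P) = ((P + 2)/(D + D) + D)*P = ((2 + P)/((2*D)) + D)*P = ((2 + P)*(1/(2*D)) + D)*P = ((2 + P)/(2*D) + D)*P = (D + (2 + P)/(2*D))*P = P*(D + (2 + P)/(2*D)))
U(-1033, N(-45)) + (1121 - 17*4)*610 = (½)*(-4)*(2 - 4 + 2*(-1033)²)/(-1033) + (1121 - 17*4)*610 = (½)*(-4)*(-1/1033)*(2 - 4 + 2*1067089) + (1121 - 68)*610 = (½)*(-4)*(-1/1033)*(2 - 4 + 2134178) + 1053*610 = (½)*(-4)*(-1/1033)*2134176 + 642330 = 4268352/1033 + 642330 = 667795242/1033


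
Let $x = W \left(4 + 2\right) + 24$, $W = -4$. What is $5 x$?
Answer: $0$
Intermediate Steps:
$x = 0$ ($x = - 4 \left(4 + 2\right) + 24 = \left(-4\right) 6 + 24 = -24 + 24 = 0$)
$5 x = 5 \cdot 0 = 0$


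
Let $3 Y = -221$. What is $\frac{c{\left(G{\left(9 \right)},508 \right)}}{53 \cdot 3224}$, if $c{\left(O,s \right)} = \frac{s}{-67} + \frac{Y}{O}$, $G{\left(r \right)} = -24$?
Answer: $- \frac{21769}{824286528} \approx -2.641 \cdot 10^{-5}$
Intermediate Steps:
$Y = - \frac{221}{3}$ ($Y = \frac{1}{3} \left(-221\right) = - \frac{221}{3} \approx -73.667$)
$c{\left(O,s \right)} = - \frac{221}{3 O} - \frac{s}{67}$ ($c{\left(O,s \right)} = \frac{s}{-67} - \frac{221}{3 O} = s \left(- \frac{1}{67}\right) - \frac{221}{3 O} = - \frac{s}{67} - \frac{221}{3 O} = - \frac{221}{3 O} - \frac{s}{67}$)
$\frac{c{\left(G{\left(9 \right)},508 \right)}}{53 \cdot 3224} = \frac{- \frac{221}{3 \left(-24\right)} - \frac{508}{67}}{53 \cdot 3224} = \frac{\left(- \frac{221}{3}\right) \left(- \frac{1}{24}\right) - \frac{508}{67}}{170872} = \left(\frac{221}{72} - \frac{508}{67}\right) \frac{1}{170872} = \left(- \frac{21769}{4824}\right) \frac{1}{170872} = - \frac{21769}{824286528}$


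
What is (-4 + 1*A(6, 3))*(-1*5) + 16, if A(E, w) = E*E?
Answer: -144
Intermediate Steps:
A(E, w) = E²
(-4 + 1*A(6, 3))*(-1*5) + 16 = (-4 + 1*6²)*(-1*5) + 16 = (-4 + 1*36)*(-5) + 16 = (-4 + 36)*(-5) + 16 = 32*(-5) + 16 = -160 + 16 = -144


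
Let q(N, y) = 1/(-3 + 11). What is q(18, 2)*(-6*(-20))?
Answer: 15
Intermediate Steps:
q(N, y) = ⅛ (q(N, y) = 1/8 = ⅛)
q(18, 2)*(-6*(-20)) = (-6*(-20))/8 = (⅛)*120 = 15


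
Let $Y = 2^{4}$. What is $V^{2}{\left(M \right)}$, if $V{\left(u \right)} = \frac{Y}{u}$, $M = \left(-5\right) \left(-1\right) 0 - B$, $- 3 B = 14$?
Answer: $\frac{576}{49} \approx 11.755$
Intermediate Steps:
$B = - \frac{14}{3}$ ($B = \left(- \frac{1}{3}\right) 14 = - \frac{14}{3} \approx -4.6667$)
$Y = 16$
$M = \frac{14}{3}$ ($M = \left(-5\right) \left(-1\right) 0 - - \frac{14}{3} = 5 \cdot 0 + \frac{14}{3} = 0 + \frac{14}{3} = \frac{14}{3} \approx 4.6667$)
$V{\left(u \right)} = \frac{16}{u}$
$V^{2}{\left(M \right)} = \left(\frac{16}{\frac{14}{3}}\right)^{2} = \left(16 \cdot \frac{3}{14}\right)^{2} = \left(\frac{24}{7}\right)^{2} = \frac{576}{49}$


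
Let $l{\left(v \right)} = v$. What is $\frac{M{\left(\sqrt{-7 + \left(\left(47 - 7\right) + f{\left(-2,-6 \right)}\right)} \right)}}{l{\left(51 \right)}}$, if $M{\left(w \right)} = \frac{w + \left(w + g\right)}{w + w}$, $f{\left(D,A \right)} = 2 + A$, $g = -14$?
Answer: $\frac{1}{51} - \frac{7 \sqrt{29}}{1479} \approx -0.0058798$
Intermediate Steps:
$M{\left(w \right)} = \frac{-14 + 2 w}{2 w}$ ($M{\left(w \right)} = \frac{w + \left(w - 14\right)}{w + w} = \frac{w + \left(-14 + w\right)}{2 w} = \left(-14 + 2 w\right) \frac{1}{2 w} = \frac{-14 + 2 w}{2 w}$)
$\frac{M{\left(\sqrt{-7 + \left(\left(47 - 7\right) + f{\left(-2,-6 \right)}\right)} \right)}}{l{\left(51 \right)}} = \frac{\frac{1}{\sqrt{-7 + \left(\left(47 - 7\right) + \left(2 - 6\right)\right)}} \left(-7 + \sqrt{-7 + \left(\left(47 - 7\right) + \left(2 - 6\right)\right)}\right)}{51} = \frac{-7 + \sqrt{-7 + \left(40 - 4\right)}}{\sqrt{-7 + \left(40 - 4\right)}} \frac{1}{51} = \frac{-7 + \sqrt{-7 + 36}}{\sqrt{-7 + 36}} \cdot \frac{1}{51} = \frac{-7 + \sqrt{29}}{\sqrt{29}} \cdot \frac{1}{51} = \frac{\sqrt{29}}{29} \left(-7 + \sqrt{29}\right) \frac{1}{51} = \frac{\sqrt{29} \left(-7 + \sqrt{29}\right)}{29} \cdot \frac{1}{51} = \frac{\sqrt{29} \left(-7 + \sqrt{29}\right)}{1479}$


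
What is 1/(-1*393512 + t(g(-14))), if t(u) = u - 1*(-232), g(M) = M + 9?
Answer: -1/393285 ≈ -2.5427e-6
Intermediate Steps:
g(M) = 9 + M
t(u) = 232 + u (t(u) = u + 232 = 232 + u)
1/(-1*393512 + t(g(-14))) = 1/(-1*393512 + (232 + (9 - 14))) = 1/(-393512 + (232 - 5)) = 1/(-393512 + 227) = 1/(-393285) = -1/393285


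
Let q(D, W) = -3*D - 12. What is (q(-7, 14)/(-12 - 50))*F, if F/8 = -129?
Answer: 4644/31 ≈ 149.81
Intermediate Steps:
F = -1032 (F = 8*(-129) = -1032)
q(D, W) = -12 - 3*D
(q(-7, 14)/(-12 - 50))*F = ((-12 - 3*(-7))/(-12 - 50))*(-1032) = ((-12 + 21)/(-62))*(-1032) = (9*(-1/62))*(-1032) = -9/62*(-1032) = 4644/31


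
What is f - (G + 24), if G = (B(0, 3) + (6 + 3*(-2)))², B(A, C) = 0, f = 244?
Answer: 220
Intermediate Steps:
G = 0 (G = (0 + (6 + 3*(-2)))² = (0 + (6 - 6))² = (0 + 0)² = 0² = 0)
f - (G + 24) = 244 - (0 + 24) = 244 - 1*24 = 244 - 24 = 220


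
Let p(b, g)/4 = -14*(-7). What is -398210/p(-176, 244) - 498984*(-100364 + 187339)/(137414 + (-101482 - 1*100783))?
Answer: 2831105996015/4236932 ≈ 6.6820e+5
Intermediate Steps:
p(b, g) = 392 (p(b, g) = 4*(-14*(-7)) = 4*98 = 392)
-398210/p(-176, 244) - 498984*(-100364 + 187339)/(137414 + (-101482 - 1*100783)) = -398210/392 - 498984*(-100364 + 187339)/(137414 + (-101482 - 1*100783)) = -398210*1/392 - 498984*86975/(137414 + (-101482 - 100783)) = -199105/196 - 498984*86975/(137414 - 202265) = -199105/196 - 498984/((-64851*1/86975)) = -199105/196 - 498984/(-64851/86975) = -199105/196 - 498984*(-86975/64851) = -199105/196 + 14466377800/21617 = 2831105996015/4236932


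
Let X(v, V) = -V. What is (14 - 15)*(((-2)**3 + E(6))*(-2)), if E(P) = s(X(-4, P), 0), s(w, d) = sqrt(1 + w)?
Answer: -16 + 2*I*sqrt(5) ≈ -16.0 + 4.4721*I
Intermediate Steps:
E(P) = sqrt(1 - P)
(14 - 15)*(((-2)**3 + E(6))*(-2)) = (14 - 15)*(((-2)**3 + sqrt(1 - 1*6))*(-2)) = -(-8 + sqrt(1 - 6))*(-2) = -(-8 + sqrt(-5))*(-2) = -(-8 + I*sqrt(5))*(-2) = -(16 - 2*I*sqrt(5)) = -16 + 2*I*sqrt(5)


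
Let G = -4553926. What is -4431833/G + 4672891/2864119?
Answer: 33973296920193/13042985981194 ≈ 2.6047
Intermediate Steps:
-4431833/G + 4672891/2864119 = -4431833/(-4553926) + 4672891/2864119 = -4431833*(-1/4553926) + 4672891*(1/2864119) = 4431833/4553926 + 4672891/2864119 = 33973296920193/13042985981194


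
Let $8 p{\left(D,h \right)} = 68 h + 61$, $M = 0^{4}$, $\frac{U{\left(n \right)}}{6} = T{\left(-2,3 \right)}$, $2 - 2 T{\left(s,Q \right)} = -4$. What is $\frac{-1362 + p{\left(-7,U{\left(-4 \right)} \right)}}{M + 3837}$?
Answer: $- \frac{9611}{30696} \approx -0.3131$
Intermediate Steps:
$T{\left(s,Q \right)} = 3$ ($T{\left(s,Q \right)} = 1 - -2 = 1 + 2 = 3$)
$U{\left(n \right)} = 18$ ($U{\left(n \right)} = 6 \cdot 3 = 18$)
$M = 0$
$p{\left(D,h \right)} = \frac{61}{8} + \frac{17 h}{2}$ ($p{\left(D,h \right)} = \frac{68 h + 61}{8} = \frac{61 + 68 h}{8} = \frac{61}{8} + \frac{17 h}{2}$)
$\frac{-1362 + p{\left(-7,U{\left(-4 \right)} \right)}}{M + 3837} = \frac{-1362 + \left(\frac{61}{8} + \frac{17}{2} \cdot 18\right)}{0 + 3837} = \frac{-1362 + \left(\frac{61}{8} + 153\right)}{3837} = \left(-1362 + \frac{1285}{8}\right) \frac{1}{3837} = \left(- \frac{9611}{8}\right) \frac{1}{3837} = - \frac{9611}{30696}$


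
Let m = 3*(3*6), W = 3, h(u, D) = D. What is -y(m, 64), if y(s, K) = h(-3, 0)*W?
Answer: 0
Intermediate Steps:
m = 54 (m = 3*18 = 54)
y(s, K) = 0 (y(s, K) = 0*3 = 0)
-y(m, 64) = -1*0 = 0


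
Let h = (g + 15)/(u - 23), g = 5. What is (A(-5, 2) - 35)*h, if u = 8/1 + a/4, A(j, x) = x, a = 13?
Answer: 2640/47 ≈ 56.170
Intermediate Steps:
u = 45/4 (u = 8/1 + 13/4 = 8*1 + 13*(1/4) = 8 + 13/4 = 45/4 ≈ 11.250)
h = -80/47 (h = (5 + 15)/(45/4 - 23) = 20/(-47/4) = 20*(-4/47) = -80/47 ≈ -1.7021)
(A(-5, 2) - 35)*h = (2 - 35)*(-80/47) = -33*(-80/47) = 2640/47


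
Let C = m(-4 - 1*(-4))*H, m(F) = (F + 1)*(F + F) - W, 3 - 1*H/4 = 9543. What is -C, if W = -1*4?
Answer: 152640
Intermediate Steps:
H = -38160 (H = 12 - 4*9543 = 12 - 38172 = -38160)
W = -4
m(F) = 4 + 2*F*(1 + F) (m(F) = (F + 1)*(F + F) - 1*(-4) = (1 + F)*(2*F) + 4 = 2*F*(1 + F) + 4 = 4 + 2*F*(1 + F))
C = -152640 (C = (4 + 2*(-4 - 1*(-4)) + 2*(-4 - 1*(-4))**2)*(-38160) = (4 + 2*(-4 + 4) + 2*(-4 + 4)**2)*(-38160) = (4 + 2*0 + 2*0**2)*(-38160) = (4 + 0 + 2*0)*(-38160) = (4 + 0 + 0)*(-38160) = 4*(-38160) = -152640)
-C = -1*(-152640) = 152640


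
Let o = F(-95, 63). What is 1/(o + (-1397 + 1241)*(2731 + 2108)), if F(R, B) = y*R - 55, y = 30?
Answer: -1/757789 ≈ -1.3196e-6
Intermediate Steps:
F(R, B) = -55 + 30*R (F(R, B) = 30*R - 55 = -55 + 30*R)
o = -2905 (o = -55 + 30*(-95) = -55 - 2850 = -2905)
1/(o + (-1397 + 1241)*(2731 + 2108)) = 1/(-2905 + (-1397 + 1241)*(2731 + 2108)) = 1/(-2905 - 156*4839) = 1/(-2905 - 754884) = 1/(-757789) = -1/757789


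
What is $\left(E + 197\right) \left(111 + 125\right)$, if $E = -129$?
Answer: $16048$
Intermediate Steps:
$\left(E + 197\right) \left(111 + 125\right) = \left(-129 + 197\right) \left(111 + 125\right) = 68 \cdot 236 = 16048$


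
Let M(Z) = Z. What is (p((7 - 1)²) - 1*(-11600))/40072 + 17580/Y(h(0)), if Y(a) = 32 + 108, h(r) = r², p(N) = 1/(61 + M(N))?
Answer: 3424535343/27208888 ≈ 125.86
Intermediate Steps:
p(N) = 1/(61 + N)
Y(a) = 140
(p((7 - 1)²) - 1*(-11600))/40072 + 17580/Y(h(0)) = (1/(61 + (7 - 1)²) - 1*(-11600))/40072 + 17580/140 = (1/(61 + 6²) + 11600)*(1/40072) + 17580*(1/140) = (1/(61 + 36) + 11600)*(1/40072) + 879/7 = (1/97 + 11600)*(1/40072) + 879/7 = (1125201/97)*(1/40072) + 879/7 = 1125201/3886984 + 879/7 = 3424535343/27208888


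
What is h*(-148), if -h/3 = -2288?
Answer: -1015872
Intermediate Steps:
h = 6864 (h = -3*(-2288) = 6864)
h*(-148) = 6864*(-148) = -1015872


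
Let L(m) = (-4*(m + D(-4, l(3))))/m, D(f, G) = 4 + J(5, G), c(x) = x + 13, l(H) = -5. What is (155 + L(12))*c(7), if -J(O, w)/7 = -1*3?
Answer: 8560/3 ≈ 2853.3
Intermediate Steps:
J(O, w) = 21 (J(O, w) = -(-7)*3 = -7*(-3) = 21)
c(x) = 13 + x
D(f, G) = 25 (D(f, G) = 4 + 21 = 25)
L(m) = (-100 - 4*m)/m (L(m) = (-4*(m + 25))/m = (-4*(25 + m))/m = (-100 - 4*m)/m)
(155 + L(12))*c(7) = (155 + (-4 - 100/12))*(13 + 7) = (155 + (-4 - 100*1/12))*20 = (155 + (-4 - 25/3))*20 = (155 - 37/3)*20 = (428/3)*20 = 8560/3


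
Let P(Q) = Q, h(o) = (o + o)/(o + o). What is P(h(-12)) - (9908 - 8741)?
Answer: -1166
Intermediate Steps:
h(o) = 1 (h(o) = (2*o)/((2*o)) = (2*o)*(1/(2*o)) = 1)
P(h(-12)) - (9908 - 8741) = 1 - (9908 - 8741) = 1 - 1*1167 = 1 - 1167 = -1166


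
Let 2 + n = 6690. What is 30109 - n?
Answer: 23421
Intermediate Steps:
n = 6688 (n = -2 + 6690 = 6688)
30109 - n = 30109 - 1*6688 = 30109 - 6688 = 23421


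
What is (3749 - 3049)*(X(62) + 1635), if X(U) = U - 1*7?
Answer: 1183000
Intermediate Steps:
X(U) = -7 + U (X(U) = U - 7 = -7 + U)
(3749 - 3049)*(X(62) + 1635) = (3749 - 3049)*((-7 + 62) + 1635) = 700*(55 + 1635) = 700*1690 = 1183000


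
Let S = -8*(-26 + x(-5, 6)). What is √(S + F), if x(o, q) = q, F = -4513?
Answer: I*√4353 ≈ 65.977*I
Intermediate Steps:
S = 160 (S = -8*(-26 + 6) = -8*(-20) = 160)
√(S + F) = √(160 - 4513) = √(-4353) = I*√4353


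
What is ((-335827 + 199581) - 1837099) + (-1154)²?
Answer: -641629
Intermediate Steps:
((-335827 + 199581) - 1837099) + (-1154)² = (-136246 - 1837099) + 1331716 = -1973345 + 1331716 = -641629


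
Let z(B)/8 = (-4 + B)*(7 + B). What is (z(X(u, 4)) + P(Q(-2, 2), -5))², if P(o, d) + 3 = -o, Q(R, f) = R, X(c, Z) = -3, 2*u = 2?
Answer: 50625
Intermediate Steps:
u = 1 (u = (½)*2 = 1)
z(B) = 8*(-4 + B)*(7 + B) (z(B) = 8*((-4 + B)*(7 + B)) = 8*(-4 + B)*(7 + B))
P(o, d) = -3 - o
(z(X(u, 4)) + P(Q(-2, 2), -5))² = ((-224 + 8*(-3)² + 24*(-3)) + (-3 - 1*(-2)))² = ((-224 + 8*9 - 72) + (-3 + 2))² = ((-224 + 72 - 72) - 1)² = (-224 - 1)² = (-225)² = 50625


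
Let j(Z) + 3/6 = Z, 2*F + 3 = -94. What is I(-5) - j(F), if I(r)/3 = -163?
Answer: -440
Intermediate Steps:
F = -97/2 (F = -3/2 + (½)*(-94) = -3/2 - 47 = -97/2 ≈ -48.500)
j(Z) = -½ + Z
I(r) = -489 (I(r) = 3*(-163) = -489)
I(-5) - j(F) = -489 - (-½ - 97/2) = -489 - 1*(-49) = -489 + 49 = -440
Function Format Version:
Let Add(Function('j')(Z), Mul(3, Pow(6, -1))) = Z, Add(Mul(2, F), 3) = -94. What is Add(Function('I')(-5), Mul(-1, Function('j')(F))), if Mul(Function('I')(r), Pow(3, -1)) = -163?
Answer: -440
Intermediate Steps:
F = Rational(-97, 2) (F = Add(Rational(-3, 2), Mul(Rational(1, 2), -94)) = Add(Rational(-3, 2), -47) = Rational(-97, 2) ≈ -48.500)
Function('j')(Z) = Add(Rational(-1, 2), Z)
Function('I')(r) = -489 (Function('I')(r) = Mul(3, -163) = -489)
Add(Function('I')(-5), Mul(-1, Function('j')(F))) = Add(-489, Mul(-1, Add(Rational(-1, 2), Rational(-97, 2)))) = Add(-489, Mul(-1, -49)) = Add(-489, 49) = -440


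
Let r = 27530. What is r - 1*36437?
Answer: -8907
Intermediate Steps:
r - 1*36437 = 27530 - 1*36437 = 27530 - 36437 = -8907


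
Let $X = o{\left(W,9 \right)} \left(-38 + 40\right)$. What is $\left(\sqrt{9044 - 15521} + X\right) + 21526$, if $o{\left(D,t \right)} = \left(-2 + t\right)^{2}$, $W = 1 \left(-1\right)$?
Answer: $21624 + i \sqrt{6477} \approx 21624.0 + 80.48 i$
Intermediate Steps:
$W = -1$
$X = 98$ ($X = \left(-2 + 9\right)^{2} \left(-38 + 40\right) = 7^{2} \cdot 2 = 49 \cdot 2 = 98$)
$\left(\sqrt{9044 - 15521} + X\right) + 21526 = \left(\sqrt{9044 - 15521} + 98\right) + 21526 = \left(\sqrt{-6477} + 98\right) + 21526 = \left(i \sqrt{6477} + 98\right) + 21526 = \left(98 + i \sqrt{6477}\right) + 21526 = 21624 + i \sqrt{6477}$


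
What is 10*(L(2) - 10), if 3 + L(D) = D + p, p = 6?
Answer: -50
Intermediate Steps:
L(D) = 3 + D (L(D) = -3 + (D + 6) = -3 + (6 + D) = 3 + D)
10*(L(2) - 10) = 10*((3 + 2) - 10) = 10*(5 - 10) = 10*(-5) = -50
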